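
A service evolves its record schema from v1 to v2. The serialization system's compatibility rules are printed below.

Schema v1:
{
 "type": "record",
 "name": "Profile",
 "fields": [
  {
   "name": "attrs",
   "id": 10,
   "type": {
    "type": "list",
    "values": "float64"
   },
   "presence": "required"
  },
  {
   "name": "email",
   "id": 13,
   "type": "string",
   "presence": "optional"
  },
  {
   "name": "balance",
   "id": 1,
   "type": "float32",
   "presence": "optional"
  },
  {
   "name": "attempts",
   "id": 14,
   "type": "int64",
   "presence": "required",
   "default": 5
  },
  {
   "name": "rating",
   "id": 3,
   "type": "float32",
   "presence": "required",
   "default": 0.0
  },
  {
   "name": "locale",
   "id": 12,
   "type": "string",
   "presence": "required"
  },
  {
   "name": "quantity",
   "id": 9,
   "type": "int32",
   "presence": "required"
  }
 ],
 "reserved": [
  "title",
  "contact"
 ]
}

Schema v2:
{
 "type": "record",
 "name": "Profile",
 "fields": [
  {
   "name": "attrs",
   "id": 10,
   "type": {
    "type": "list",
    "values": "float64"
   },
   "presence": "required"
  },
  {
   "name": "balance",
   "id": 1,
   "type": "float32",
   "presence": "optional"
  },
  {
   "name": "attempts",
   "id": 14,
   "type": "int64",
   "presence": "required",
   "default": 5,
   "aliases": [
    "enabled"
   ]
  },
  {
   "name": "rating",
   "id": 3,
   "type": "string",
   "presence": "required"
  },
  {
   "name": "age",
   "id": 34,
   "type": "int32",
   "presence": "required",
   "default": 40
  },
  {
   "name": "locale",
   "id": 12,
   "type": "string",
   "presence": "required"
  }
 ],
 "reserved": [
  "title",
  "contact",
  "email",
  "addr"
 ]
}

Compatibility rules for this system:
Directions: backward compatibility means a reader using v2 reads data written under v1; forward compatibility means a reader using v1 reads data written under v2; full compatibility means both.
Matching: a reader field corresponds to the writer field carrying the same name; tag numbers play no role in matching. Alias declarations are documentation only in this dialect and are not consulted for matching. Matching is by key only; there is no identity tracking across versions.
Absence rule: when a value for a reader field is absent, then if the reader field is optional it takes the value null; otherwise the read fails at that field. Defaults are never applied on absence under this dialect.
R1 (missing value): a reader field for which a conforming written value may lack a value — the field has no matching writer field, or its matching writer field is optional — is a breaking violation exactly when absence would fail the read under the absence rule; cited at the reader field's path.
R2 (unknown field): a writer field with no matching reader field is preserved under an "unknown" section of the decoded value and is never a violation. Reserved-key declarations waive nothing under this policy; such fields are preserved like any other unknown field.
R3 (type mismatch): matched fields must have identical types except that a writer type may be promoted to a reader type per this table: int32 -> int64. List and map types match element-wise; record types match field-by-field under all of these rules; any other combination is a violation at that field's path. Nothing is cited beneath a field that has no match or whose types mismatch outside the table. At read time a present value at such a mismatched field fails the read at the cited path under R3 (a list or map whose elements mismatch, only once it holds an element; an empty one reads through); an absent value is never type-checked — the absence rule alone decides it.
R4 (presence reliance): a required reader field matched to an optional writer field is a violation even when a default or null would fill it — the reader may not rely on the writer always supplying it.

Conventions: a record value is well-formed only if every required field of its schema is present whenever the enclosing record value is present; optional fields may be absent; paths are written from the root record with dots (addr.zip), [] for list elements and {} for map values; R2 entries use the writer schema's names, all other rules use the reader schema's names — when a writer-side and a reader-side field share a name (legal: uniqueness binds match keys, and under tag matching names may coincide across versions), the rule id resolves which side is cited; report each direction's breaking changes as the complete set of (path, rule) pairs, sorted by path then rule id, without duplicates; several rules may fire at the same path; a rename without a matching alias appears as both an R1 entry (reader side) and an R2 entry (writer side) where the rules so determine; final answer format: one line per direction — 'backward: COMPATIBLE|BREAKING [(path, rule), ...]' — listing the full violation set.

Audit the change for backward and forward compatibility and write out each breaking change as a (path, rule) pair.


backward: BREAKING [(age, R1), (rating, R3)]; forward: BREAKING [(quantity, R1), (rating, R3)]

arrows below run writer -> reader for Profile
backward analysis of Profile with v2 as reader and v1 as writer:
  writer required, list<float64> -> list<float64>: reader attrs maps from writer attrs
  writer optional, float32 -> float32: reader balance maps from writer balance
  writer required, int64 -> int64: reader attempts maps from writer attempts
  writer required, float32 -> string: reader rating maps from writer rating
  age has no writer counterpart
  writer required, string -> string: reader locale maps from writer locale
  email (writer side), unknown to reader
  quantity (writer side), unknown to reader
  R1 fires at age
  R3 fires at rating
  => backward verdict for Profile: BREAKING, 2 violation(s)
forward analysis of Profile with v1 as reader and v2 as writer:
  writer required, list<float64> -> list<float64>: reader attrs maps from writer attrs
  email has no writer counterpart
  writer optional, float32 -> float32: reader balance maps from writer balance
  writer required, int64 -> int64: reader attempts maps from writer attempts
  writer required, string -> float32: reader rating maps from writer rating
  writer required, string -> string: reader locale maps from writer locale
  quantity has no writer counterpart
  age (writer side), unknown to reader
  R1 fires at quantity
  R3 fires at rating
  => forward verdict for Profile: BREAKING, 2 violation(s)


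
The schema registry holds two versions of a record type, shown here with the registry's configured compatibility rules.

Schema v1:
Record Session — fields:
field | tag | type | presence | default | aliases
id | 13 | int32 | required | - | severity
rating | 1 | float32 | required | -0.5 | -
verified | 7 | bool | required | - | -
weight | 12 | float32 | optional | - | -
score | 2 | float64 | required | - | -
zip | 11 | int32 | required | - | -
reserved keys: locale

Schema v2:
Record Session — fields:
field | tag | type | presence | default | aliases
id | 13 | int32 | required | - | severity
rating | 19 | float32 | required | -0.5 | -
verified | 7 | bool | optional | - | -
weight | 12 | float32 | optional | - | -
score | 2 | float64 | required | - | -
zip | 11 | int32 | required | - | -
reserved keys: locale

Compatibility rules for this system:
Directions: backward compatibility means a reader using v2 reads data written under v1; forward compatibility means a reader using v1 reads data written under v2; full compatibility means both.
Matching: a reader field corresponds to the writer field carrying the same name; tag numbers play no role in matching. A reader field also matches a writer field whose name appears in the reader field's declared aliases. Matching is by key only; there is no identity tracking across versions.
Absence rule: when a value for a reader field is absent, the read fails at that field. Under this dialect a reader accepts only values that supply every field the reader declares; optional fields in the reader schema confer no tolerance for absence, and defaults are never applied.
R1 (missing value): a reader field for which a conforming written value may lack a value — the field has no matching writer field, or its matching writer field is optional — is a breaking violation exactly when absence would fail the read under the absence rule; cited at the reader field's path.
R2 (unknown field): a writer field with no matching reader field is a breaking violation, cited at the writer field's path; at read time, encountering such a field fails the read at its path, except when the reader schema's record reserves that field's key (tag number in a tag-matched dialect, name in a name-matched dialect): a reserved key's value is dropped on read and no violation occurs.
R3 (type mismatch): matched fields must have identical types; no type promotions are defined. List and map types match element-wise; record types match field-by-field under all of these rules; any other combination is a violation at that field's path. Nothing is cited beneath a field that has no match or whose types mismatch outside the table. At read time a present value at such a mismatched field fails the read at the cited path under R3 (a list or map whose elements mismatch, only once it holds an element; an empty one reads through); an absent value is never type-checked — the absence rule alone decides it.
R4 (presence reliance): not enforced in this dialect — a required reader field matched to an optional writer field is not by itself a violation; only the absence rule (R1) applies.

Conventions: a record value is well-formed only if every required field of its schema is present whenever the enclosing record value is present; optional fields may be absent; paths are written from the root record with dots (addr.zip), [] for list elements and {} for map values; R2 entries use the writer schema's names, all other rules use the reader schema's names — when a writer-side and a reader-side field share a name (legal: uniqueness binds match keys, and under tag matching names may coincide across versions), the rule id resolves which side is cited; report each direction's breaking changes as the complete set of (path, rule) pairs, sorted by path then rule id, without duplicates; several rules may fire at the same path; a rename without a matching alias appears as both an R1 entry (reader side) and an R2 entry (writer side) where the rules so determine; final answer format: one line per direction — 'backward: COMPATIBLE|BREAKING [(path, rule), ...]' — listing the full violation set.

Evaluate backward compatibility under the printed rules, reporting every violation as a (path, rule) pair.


the writer's type comes first in each Session pair
backward on Session — v2 reading data written by v1:
  int32 -> int32, writer required: id aligns to id
  float32 -> float32, writer required: rating aligns to rating
  bool -> bool, writer required: verified aligns to verified
  float32 -> float32, writer optional: weight aligns to weight
  float64 -> float64, writer required: score aligns to score
  int32 -> int32, writer required: zip aligns to zip
  violation R1 at weight
  => 1 violation(s): backward is BREAKING for Session
the rest of the Session diff is inert for this question:
  field verified in record Session: required changed to optional -> affects forward compatibility only, which is not asked
  field rating in record Session: tag 1 changed to 19 -> no rule fires on it in Session's dialect; the asked verdict holds

backward: BREAKING [(weight, R1)]


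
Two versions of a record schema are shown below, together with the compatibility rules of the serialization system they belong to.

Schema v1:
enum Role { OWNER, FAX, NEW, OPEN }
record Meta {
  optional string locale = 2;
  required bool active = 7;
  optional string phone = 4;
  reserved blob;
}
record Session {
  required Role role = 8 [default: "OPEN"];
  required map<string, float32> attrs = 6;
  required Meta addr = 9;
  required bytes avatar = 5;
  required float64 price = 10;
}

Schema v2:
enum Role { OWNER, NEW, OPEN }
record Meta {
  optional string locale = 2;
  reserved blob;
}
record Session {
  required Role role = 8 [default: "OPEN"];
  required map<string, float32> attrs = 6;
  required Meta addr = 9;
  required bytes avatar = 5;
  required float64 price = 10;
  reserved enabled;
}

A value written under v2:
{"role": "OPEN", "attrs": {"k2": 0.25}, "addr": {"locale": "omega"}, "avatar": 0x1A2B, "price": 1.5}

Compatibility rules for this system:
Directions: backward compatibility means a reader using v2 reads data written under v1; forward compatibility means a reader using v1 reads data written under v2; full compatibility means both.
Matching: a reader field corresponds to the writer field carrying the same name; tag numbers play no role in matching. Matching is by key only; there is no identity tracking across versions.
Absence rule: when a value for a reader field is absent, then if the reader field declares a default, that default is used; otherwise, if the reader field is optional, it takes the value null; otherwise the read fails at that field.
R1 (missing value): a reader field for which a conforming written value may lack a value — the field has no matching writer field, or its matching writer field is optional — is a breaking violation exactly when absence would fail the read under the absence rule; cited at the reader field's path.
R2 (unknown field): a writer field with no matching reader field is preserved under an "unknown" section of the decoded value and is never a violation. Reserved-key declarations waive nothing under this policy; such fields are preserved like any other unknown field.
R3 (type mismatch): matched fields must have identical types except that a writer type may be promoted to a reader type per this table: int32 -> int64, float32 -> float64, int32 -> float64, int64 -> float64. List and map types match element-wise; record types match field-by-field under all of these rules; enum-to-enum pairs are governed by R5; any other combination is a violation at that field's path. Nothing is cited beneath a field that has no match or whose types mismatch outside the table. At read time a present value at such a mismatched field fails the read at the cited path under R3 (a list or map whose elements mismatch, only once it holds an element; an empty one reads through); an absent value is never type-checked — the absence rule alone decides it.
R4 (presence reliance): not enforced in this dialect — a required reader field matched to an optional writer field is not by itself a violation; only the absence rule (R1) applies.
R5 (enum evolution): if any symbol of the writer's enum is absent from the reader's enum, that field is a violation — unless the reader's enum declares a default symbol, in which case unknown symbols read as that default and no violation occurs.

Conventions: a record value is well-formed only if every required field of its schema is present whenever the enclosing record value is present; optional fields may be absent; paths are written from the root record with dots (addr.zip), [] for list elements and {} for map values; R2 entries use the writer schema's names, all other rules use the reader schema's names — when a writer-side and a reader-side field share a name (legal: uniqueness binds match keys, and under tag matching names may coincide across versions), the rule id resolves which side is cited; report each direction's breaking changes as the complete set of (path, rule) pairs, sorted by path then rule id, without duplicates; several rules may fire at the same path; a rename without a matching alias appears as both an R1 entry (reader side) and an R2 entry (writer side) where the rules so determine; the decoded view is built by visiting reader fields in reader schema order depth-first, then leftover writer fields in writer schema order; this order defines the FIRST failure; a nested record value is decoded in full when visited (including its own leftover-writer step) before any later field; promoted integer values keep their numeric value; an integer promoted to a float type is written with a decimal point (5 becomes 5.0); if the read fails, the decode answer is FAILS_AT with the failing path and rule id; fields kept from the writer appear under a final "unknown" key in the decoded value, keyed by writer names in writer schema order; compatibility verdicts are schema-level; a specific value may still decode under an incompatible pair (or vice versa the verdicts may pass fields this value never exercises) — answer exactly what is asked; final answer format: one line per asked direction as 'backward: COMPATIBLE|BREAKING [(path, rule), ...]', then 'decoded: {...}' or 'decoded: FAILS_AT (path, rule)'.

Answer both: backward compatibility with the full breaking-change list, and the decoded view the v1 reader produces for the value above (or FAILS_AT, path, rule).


in Session below, arrows point writer -> reader
backward analysis of Session with v2 as reader and v1 as writer:
  role: paired with writer role (Role -> Role; writer required)
  attrs: paired with writer attrs (map<string, float32> -> map<string, float32>; writer required)
  addr: paired with writer addr (Meta -> Meta; writer required)
  avatar: paired with writer avatar (bytes -> bytes; writer required)
  price: paired with writer price (float64 -> float64; writer required)
  addr.locale: paired with writer addr.locale (string -> string; writer optional)
  writer addr.active: unknown to reader
  writer addr.phone: unknown to reader
  violation R5 at role
  => backward: BREAKING (1)
decoding the Session value with the v1 reader:
  role := "OPEN"
  attrs := {"k2": 0.25}
  addr.locale := "omega"
  read fails at addr.active under R1 (no fill)
  => FAILS_AT (addr.active, R1)
the rest of the Session diff is inert for this question:
  removed field phone from record Meta -> inert for the asked Session verdict: nothing fires

backward: BREAKING [(role, R5)]; decoded: FAILS_AT (addr.active, R1)


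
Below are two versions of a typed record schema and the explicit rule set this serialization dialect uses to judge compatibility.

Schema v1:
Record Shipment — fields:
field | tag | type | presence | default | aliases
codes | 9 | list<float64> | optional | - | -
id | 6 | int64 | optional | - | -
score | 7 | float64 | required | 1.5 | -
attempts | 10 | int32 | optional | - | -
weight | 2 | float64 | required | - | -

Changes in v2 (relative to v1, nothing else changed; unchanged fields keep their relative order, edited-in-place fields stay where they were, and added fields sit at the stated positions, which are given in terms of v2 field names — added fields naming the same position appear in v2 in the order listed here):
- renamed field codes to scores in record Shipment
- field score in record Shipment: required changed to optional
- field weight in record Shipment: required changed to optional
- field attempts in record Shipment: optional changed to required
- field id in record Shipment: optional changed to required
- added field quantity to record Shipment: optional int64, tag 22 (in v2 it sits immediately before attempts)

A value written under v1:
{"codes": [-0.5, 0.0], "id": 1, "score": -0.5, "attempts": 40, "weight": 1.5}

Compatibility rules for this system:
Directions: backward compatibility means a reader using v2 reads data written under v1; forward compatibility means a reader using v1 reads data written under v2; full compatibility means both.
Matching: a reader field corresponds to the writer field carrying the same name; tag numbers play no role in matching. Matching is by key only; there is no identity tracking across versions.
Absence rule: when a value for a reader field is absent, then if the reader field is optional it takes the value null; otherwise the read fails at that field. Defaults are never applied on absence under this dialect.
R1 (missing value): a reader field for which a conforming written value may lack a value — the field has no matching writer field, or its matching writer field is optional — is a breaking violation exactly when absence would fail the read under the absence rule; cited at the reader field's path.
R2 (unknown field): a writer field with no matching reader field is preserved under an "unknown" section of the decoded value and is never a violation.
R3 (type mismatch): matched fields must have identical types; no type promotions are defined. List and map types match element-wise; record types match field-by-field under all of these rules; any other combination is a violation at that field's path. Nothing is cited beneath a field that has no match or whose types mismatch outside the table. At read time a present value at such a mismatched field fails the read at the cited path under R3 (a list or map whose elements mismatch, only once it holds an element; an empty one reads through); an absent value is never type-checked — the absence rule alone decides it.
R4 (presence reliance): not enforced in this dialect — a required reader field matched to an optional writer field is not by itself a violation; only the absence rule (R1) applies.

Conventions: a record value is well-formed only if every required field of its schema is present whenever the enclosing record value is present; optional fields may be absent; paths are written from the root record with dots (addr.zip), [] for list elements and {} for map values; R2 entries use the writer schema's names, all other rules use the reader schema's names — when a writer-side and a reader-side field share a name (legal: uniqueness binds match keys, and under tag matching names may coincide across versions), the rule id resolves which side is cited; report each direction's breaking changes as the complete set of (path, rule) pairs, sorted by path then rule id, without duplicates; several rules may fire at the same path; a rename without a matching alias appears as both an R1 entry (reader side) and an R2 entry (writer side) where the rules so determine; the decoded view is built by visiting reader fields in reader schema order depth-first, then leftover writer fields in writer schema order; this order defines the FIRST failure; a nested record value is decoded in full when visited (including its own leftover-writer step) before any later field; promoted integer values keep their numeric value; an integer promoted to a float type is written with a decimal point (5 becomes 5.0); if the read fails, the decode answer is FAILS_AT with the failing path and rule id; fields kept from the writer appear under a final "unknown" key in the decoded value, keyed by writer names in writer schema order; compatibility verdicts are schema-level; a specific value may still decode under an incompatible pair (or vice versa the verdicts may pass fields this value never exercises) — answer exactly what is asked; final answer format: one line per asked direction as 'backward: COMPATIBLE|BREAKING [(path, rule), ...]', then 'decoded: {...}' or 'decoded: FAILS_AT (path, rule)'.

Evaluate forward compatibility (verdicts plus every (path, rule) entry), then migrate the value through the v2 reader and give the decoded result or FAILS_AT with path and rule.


each type pair in Shipment: writer, then reader
forward pass over Shipment, reader schema v1, writer schema v2:
  codes: no writer match
  int64 -> int64, writer required: id aligns to id
  float64 -> float64, writer optional: score aligns to score
  int32 -> int32, writer required: attempts aligns to attempts
  float64 -> float64, writer optional: weight aligns to weight
  scores (writer side), unknown to reader
  quantity (writer side), unknown to reader
  rule R1 violated at score
  rule R1 violated at weight
  => forward verdict for Shipment: BREAKING, 2 violation(s)
migrating the Shipment value to v2:
  scores := null (not supplied -> null)
  id := 1
  score := -0.5
  quantity := null (not supplied -> null)
  attempts := 40
  weight := 1.5
  writer codes: kept under "unknown"
  => decoded: {"scores": null, "id": 1, "score": -0.5, "quantity": null, "attempts": 40, "weight": 1.5, "unknown": {"codes": [-0.5, 0.0]}}
ruling out the remaining Shipment differences:
  field attempts in record Shipment: optional changed to required -> fires only in the backward direction of Shipment, which is not asked here
  field id in record Shipment: optional changed to required -> fires only in the backward direction of Shipment, which is not asked here

forward: BREAKING [(score, R1), (weight, R1)]; decoded: {"scores": null, "id": 1, "score": -0.5, "quantity": null, "attempts": 40, "weight": 1.5, "unknown": {"codes": [-0.5, 0.0]}}


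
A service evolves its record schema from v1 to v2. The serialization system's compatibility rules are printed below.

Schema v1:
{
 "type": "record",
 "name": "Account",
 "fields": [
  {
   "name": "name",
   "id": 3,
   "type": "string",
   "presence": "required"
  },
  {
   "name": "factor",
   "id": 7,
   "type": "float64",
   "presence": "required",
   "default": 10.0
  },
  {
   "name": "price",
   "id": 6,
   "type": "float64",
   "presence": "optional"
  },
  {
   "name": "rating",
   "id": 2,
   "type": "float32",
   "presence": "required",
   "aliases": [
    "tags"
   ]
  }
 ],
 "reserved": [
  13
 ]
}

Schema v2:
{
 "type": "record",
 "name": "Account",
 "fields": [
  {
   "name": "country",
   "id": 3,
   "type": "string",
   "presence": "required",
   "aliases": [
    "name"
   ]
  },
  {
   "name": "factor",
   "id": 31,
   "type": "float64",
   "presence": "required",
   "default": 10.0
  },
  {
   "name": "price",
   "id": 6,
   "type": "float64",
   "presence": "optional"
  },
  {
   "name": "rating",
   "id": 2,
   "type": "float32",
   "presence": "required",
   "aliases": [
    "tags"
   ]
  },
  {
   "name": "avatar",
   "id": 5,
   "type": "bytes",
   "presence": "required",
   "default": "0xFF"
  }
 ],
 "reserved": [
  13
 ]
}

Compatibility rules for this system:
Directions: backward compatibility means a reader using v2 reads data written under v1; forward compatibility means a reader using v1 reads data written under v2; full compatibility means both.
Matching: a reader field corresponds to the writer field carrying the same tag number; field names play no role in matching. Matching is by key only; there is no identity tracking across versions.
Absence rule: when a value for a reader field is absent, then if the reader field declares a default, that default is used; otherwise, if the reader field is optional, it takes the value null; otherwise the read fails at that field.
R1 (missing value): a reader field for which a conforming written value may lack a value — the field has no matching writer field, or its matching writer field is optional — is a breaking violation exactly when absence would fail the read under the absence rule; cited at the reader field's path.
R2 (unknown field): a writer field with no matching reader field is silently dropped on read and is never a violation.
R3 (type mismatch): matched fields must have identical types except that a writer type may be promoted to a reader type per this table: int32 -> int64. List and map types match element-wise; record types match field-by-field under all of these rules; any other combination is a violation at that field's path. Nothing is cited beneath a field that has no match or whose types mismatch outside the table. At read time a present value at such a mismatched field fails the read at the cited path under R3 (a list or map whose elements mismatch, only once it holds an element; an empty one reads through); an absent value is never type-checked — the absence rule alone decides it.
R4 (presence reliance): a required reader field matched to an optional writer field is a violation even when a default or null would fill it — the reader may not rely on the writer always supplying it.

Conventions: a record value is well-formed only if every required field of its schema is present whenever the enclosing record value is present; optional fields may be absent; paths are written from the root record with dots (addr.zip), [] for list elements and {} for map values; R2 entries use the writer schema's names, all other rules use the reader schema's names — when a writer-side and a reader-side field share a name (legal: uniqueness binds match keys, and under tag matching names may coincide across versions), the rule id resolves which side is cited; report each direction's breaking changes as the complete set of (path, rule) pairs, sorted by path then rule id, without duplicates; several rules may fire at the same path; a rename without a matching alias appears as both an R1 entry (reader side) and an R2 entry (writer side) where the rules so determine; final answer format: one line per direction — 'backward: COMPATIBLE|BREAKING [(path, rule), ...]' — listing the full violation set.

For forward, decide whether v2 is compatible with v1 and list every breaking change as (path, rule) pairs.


arrows below run writer -> reader for Account
forward for Account (reader v1, writer v2):
  name <- country (string -> string, writer required)
  factor: no writer-side match
  price <- price (float64 -> float64, writer optional)
  rating <- rating (float32 -> float32, writer required)
  leftover writer field: factor
  leftover writer field: avatar
  => no violations; forward on Account: COMPATIBLE
diffs on Account not affecting the asked answer:
  added field avatar to record Account: required bytes, tag 5, default 0xFF (in v2 it sits last) -> inert for the asked Account verdict: nothing fires
  field factor in record Account: tag 7 changed to 31 -> inert for the asked Account verdict: nothing fires
  renamed field name to country in record Account (alias name declared on the renamed field) -> inert for the asked Account verdict: nothing fires

forward: COMPATIBLE []


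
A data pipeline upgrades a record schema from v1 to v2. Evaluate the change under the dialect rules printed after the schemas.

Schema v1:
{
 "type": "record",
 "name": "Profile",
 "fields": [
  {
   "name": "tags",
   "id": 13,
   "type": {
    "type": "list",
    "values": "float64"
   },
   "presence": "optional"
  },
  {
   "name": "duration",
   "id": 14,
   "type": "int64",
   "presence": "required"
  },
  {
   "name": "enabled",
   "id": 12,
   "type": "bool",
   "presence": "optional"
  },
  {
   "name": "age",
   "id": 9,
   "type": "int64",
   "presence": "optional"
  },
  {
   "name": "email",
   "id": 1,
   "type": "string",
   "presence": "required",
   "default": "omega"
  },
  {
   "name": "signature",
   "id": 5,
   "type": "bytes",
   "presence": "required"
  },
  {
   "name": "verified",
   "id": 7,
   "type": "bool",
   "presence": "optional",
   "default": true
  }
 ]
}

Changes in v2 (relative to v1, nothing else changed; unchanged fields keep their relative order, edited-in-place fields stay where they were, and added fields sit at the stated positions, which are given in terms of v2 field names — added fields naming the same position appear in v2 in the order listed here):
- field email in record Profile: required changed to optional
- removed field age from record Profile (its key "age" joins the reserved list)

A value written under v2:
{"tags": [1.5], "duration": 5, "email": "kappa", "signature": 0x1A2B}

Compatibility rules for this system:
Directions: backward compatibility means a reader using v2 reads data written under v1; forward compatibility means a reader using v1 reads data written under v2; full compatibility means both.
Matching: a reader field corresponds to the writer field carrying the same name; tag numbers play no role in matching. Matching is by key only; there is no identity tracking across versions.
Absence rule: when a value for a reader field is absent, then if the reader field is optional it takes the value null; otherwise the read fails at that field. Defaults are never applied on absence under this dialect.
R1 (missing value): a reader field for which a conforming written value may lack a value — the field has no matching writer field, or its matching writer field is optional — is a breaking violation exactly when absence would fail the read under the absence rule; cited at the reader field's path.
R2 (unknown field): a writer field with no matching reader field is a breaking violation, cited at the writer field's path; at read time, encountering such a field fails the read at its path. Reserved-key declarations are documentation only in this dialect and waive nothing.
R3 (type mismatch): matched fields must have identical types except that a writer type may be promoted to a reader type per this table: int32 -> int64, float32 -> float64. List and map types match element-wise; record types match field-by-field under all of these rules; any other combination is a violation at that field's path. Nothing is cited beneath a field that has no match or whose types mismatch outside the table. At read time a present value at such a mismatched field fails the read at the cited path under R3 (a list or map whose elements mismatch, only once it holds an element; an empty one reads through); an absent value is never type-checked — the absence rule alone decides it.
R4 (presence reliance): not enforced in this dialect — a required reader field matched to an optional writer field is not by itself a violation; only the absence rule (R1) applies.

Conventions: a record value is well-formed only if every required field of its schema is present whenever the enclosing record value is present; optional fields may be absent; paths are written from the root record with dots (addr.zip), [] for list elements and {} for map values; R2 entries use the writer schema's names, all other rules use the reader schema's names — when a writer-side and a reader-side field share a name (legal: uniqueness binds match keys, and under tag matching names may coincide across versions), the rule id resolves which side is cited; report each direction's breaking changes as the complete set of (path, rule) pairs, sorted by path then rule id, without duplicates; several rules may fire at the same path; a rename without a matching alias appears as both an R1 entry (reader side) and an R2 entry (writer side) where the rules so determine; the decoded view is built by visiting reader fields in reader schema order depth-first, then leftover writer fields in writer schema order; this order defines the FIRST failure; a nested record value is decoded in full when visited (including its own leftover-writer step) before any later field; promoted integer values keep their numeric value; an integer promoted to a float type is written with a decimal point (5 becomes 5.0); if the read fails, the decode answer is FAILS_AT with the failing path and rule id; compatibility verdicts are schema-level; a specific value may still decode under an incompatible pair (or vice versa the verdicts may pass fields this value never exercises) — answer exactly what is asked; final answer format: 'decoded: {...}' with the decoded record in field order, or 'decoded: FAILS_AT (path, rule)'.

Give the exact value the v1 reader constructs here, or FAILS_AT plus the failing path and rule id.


decoded: {"tags": [1.5], "duration": 5, "enabled": null, "age": null, "email": "kappa", "signature": 0x1A2B, "verified": null}

the writer's type comes first in each Profile pair
migrating the Profile value to v1:
  tags := [1.5]
  duration := 5
  enabled := null (absent, optional -> null)
  age := null (absent, optional -> null)
  email := "kappa"
  signature := 0x1A2B
  verified := null (absent, optional -> null)
  => decoded: {"tags": [1.5], "duration": 5, "enabled": null, "age": null, "email": "kappa", "signature": 0x1A2B, "verified": null}
checking off the Profile differences that do not matter here:
  field email in record Profile: required changed to optional -> affects the rule determinations only; this particular Profile value decodes identically
  removed field age from record Profile (its key "age" joins the reserved list) -> affects the rule determinations only; this particular Profile value decodes identically


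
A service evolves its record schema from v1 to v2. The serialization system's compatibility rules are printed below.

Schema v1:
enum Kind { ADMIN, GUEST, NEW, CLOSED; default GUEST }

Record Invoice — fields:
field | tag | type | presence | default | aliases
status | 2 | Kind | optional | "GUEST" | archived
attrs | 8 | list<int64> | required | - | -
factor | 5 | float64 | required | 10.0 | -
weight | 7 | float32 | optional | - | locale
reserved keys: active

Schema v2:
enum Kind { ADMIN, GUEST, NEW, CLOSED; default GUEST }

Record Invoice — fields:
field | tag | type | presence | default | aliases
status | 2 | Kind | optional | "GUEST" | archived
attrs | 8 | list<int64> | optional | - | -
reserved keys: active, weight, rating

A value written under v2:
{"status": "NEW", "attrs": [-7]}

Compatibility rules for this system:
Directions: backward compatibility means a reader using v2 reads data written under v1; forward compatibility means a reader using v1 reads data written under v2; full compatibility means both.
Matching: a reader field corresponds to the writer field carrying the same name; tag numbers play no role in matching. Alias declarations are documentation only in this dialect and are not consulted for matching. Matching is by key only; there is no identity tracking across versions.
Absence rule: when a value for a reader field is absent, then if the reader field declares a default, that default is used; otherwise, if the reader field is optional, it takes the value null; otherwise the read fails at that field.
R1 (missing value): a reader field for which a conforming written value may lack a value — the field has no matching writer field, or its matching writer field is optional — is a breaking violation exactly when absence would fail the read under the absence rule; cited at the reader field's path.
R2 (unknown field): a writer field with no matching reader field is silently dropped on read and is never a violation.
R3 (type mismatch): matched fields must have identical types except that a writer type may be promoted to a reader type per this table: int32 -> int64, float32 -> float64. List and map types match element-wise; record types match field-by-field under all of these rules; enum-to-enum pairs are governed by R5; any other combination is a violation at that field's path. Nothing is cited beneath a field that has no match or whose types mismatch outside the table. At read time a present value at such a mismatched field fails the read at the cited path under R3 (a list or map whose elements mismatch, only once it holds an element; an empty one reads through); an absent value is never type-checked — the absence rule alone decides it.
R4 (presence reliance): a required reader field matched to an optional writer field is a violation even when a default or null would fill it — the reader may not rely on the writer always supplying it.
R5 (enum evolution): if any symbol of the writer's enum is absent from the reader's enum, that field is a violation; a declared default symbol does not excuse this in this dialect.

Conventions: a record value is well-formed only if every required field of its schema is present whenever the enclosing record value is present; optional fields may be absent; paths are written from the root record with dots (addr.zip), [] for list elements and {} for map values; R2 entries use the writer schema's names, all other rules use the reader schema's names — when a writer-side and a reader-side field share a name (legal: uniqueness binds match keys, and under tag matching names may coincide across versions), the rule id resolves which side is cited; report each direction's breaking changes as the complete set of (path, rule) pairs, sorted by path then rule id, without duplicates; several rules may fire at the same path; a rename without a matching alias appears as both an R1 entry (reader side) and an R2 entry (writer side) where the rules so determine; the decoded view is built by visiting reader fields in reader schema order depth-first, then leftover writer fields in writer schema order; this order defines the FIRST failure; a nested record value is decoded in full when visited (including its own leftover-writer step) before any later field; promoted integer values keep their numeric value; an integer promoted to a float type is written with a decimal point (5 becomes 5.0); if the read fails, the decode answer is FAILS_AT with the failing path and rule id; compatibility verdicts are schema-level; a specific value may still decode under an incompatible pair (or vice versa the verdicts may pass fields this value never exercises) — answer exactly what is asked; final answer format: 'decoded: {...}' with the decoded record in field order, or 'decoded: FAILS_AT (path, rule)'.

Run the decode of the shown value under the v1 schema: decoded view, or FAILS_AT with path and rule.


decoded: {"status": "NEW", "attrs": [-7], "factor": 10.0, "weight": null}

in Invoice below, arrows point writer -> reader
decode (reader v1):
  status := "NEW"
  attrs := [-7]
  factor := 10.0 (missing; default applied)
  weight := null (missing; optional => null)
  => decoded: {"status": "NEW", "attrs": [-7], "factor": 10.0, "weight": null}
checking off the Invoice differences that do not matter here:
  field attrs in record Invoice: required changed to optional -> a verdict-level change on Invoice — the shown value reads the same
  removed field weight from record Invoice (its key "weight" joins the reserved list) -> no rule fires on it and the decoded Invoice view is identical with or without it
  removed field factor from record Invoice -> no rule fires on it and the decoded Invoice view is identical with or without it
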